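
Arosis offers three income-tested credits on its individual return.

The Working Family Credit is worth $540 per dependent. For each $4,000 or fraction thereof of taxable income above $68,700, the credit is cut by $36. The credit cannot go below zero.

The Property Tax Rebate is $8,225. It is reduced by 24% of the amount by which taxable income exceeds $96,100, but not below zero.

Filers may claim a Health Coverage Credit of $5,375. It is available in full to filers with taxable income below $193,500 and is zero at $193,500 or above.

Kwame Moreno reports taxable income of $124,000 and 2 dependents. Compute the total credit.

Working Family Credit: base = 2 × $540 = $1,080. income exceeds $68,700 by $55,300, which is 14 full-or-partial $4,000 increments; reduction = 14 × $36 = $504, leaving $576.
Property Tax Rebate: 24% of the $27,900 excess over $96,100 is $6,696; credit = $8,225 − $6,696 = $1,529.
Health Coverage Credit: $124,000 is below the $193,500 cutoff, so the full $5,375 applies.
Total: $576 + $1,529 + $5,375 = $7,480.

$7,480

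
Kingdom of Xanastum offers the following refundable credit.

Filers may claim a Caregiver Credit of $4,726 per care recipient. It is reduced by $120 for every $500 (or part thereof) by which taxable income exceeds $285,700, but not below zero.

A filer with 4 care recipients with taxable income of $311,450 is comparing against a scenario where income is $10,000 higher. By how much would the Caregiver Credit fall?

$2,400

At $311,450 — base = 4 × $4,726 = $18,904. income exceeds $285,700 by $25,750, which is 52 full-or-partial $500 increments; reduction = 52 × $120 = $6,240, leaving $12,664.
At $321,450 — base = 4 × $4,726 = $18,904. income exceeds $285,700 by $35,750, which is 72 full-or-partial $500 increments; reduction = 72 × $120 = $8,640, leaving $10,264.
Lost: $12,664 − $10,264 = $2,400.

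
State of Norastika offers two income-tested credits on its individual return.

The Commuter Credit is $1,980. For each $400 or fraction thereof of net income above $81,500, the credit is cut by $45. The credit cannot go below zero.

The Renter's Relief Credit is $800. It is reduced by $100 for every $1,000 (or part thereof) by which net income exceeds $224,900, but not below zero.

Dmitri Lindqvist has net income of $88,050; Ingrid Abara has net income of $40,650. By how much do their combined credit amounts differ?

Dmitri ($88,050): Commuter Credit: income exceeds $81,500 by $6,550, which is 17 full-or-partial $400 increments; reduction = 17 × $45 = $765, leaving $1,215. Renter's Relief Credit: $88,050 is at or below the $224,900 threshold, so the full $800 applies. total $1,215 + $800 = $2,015
Ingrid ($40,650): Commuter Credit: $40,650 is at or below the $81,500 threshold, so the full $1,980 applies. Renter's Relief Credit: $40,650 is at or below the $224,900 threshold, so the full $800 applies. total $1,980 + $800 = $2,780
Difference: |$2,015 − $2,780| = $765.

$765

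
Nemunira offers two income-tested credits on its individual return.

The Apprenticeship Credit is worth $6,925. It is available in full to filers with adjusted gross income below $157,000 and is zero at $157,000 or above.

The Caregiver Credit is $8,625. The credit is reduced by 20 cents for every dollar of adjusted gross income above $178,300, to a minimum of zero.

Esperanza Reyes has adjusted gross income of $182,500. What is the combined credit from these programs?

$7,785

Apprenticeship Credit: $182,500 meets or exceeds the $157,000 cutoff, so the credit is $0.
Caregiver Credit: 20% of the $4,200 excess over $178,300 is $840; credit = $8,625 − $840 = $7,785.
Total: $0 + $7,785 = $7,785.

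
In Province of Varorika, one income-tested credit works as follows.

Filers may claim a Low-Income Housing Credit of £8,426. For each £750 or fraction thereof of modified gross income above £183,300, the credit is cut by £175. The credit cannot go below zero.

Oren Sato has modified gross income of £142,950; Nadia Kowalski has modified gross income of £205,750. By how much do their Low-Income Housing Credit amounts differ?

£5,250

Oren (£142,950): Low-Income Housing Credit: £142,950 is at or below the £183,300 threshold, so the full £8,426 applies.
Nadia (£205,750): Low-Income Housing Credit: income exceeds £183,300 by £22,450, which is 30 full-or-partial £750 increments; reduction = 30 × £175 = £5,250, leaving £3,176.
Difference: |£8,426 − £3,176| = £5,250.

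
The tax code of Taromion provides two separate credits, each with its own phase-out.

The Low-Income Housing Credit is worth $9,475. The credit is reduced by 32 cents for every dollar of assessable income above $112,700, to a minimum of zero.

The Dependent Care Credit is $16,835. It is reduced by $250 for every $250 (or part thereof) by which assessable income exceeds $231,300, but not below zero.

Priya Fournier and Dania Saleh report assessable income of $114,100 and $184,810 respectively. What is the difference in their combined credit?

$9,027

Priya ($114,100): Low-Income Housing Credit: 32% of the $1,400 excess over $112,700 is $448; credit = $9,475 − $448 = $9,027. Dependent Care Credit: $114,100 is at or below the $231,300 threshold, so the full $16,835 applies. total $9,027 + $16,835 = $25,862
Dania ($184,810): Low-Income Housing Credit: 32% of the $72,110 excess over $112,700 is $23,075.20 ≥ base, so the credit is $0. Dependent Care Credit: $184,810 is at or below the $231,300 threshold, so the full $16,835 applies. total $0 + $16,835 = $16,835
Difference: |$25,862 − $16,835| = $9,027.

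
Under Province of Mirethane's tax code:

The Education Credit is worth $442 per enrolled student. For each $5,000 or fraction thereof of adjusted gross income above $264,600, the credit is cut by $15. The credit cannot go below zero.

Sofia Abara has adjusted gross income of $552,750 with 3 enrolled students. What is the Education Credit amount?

Education Credit: base = 3 × $442 = $1,326. income exceeds $264,600 by $288,150, which is 58 full-or-partial $5,000 increments; reduction = 58 × $15 = $870, leaving $456.

$456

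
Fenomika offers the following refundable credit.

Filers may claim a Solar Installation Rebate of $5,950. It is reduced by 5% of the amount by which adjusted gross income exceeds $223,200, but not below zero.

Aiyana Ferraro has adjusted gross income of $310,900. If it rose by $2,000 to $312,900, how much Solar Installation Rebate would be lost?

At $310,900 — 5% of the $87,700 excess over $223,200 is $4,385; credit = $5,950 − $4,385 = $1,565.
At $312,900 — 5% of the $89,700 excess over $223,200 is $4,485; credit = $5,950 − $4,485 = $1,465.
Lost: $1,565 − $1,465 = $100.

$100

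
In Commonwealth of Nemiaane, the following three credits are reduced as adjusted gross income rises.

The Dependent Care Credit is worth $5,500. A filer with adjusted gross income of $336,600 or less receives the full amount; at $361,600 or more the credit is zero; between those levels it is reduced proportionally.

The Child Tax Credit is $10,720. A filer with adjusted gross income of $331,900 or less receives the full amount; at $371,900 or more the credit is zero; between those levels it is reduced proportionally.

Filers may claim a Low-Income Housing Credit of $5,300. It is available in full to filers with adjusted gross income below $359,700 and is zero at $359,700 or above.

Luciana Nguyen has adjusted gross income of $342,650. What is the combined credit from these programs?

$17,308

Dependent Care Credit: $342,650 is $6,050 into a $25,000 phase-out range, leaving 18,950/25,000 of the credit: $5,500 × 18,950/25,000 = $4,169.
Child Tax Credit: $342,650 is $10,750 into a $40,000 phase-out range, leaving 29,250/40,000 of the credit: $10,720 × 29,250/40,000 = $7,839.
Low-Income Housing Credit: $342,650 is below the $359,700 cutoff, so the full $5,300 applies.
Total: $4,169 + $7,839 + $5,300 = $17,308.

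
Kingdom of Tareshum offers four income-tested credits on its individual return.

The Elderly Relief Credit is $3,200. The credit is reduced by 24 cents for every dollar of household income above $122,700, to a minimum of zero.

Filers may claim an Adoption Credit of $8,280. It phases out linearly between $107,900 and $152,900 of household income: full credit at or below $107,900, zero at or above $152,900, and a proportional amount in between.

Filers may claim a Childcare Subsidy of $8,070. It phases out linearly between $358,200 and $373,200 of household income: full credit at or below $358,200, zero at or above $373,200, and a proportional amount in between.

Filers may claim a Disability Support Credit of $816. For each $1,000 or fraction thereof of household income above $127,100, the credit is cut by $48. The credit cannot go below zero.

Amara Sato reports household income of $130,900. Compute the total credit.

$13,974

Elderly Relief Credit: 24% of the $8,200 excess over $122,700 is $1,968; credit = $3,200 − $1,968 = $1,232.
Adoption Credit: $130,900 is $23,000 into a $45,000 phase-out range, leaving 22,000/45,000 of the credit: $8,280 × 22,000/45,000 = $4,048.
Childcare Subsidy: $130,900 is at or below the $358,200 threshold, so the full $8,070 applies.
Disability Support Credit: income exceeds $127,100 by $3,800, which is 4 full-or-partial $1,000 increments; reduction = 4 × $48 = $192, leaving $624.
Total: $1,232 + $4,048 + $8,070 + $624 = $13,974.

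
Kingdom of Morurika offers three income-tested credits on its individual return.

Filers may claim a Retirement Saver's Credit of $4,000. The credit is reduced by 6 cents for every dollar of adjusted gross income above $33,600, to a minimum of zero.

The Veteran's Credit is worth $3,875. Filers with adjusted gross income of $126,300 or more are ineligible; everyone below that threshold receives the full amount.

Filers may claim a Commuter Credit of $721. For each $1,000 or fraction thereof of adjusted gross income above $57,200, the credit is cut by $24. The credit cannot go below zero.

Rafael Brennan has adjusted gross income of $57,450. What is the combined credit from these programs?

$7,141

Retirement Saver's Credit: 6% of the $23,850 excess over $33,600 is $1,431; credit = $4,000 − $1,431 = $2,569.
Veteran's Credit: $57,450 is below the $126,300 cutoff, so the full $3,875 applies.
Commuter Credit: income exceeds $57,200 by $250, which is 1 full-or-partial $1,000 increment; reduction = 1 × $24 = $24, leaving $697.
Total: $2,569 + $3,875 + $697 = $7,141.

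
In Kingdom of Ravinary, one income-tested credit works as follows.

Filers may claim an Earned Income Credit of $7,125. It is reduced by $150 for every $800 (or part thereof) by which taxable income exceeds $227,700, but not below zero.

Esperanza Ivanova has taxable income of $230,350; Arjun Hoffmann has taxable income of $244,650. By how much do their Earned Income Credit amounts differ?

Esperanza ($230,350): Earned Income Credit: income exceeds $227,700 by $2,650, which is 4 full-or-partial $800 increments; reduction = 4 × $150 = $600, leaving $6,525.
Arjun ($244,650): Earned Income Credit: income exceeds $227,700 by $16,950, which is 22 full-or-partial $800 increments; reduction = 22 × $150 = $3,300, leaving $3,825.
Difference: |$6,525 − $3,825| = $2,700.

$2,700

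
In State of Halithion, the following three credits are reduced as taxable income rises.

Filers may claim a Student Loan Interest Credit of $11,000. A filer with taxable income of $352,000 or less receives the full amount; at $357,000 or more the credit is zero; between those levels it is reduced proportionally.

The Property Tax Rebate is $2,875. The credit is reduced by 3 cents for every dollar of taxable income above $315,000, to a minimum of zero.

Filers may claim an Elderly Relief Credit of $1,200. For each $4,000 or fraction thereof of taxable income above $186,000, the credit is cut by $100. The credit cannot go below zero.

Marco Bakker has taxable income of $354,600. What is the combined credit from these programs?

$6,967

Student Loan Interest Credit: $354,600 is $2,600 into a $5,000 phase-out range, leaving 2,400/5,000 of the credit: $11,000 × 2,400/5,000 = $5,280.
Property Tax Rebate: 3% of the $39,600 excess over $315,000 is $1,188; credit = $2,875 − $1,188 = $1,687.
Elderly Relief Credit: income exceeds $186,000 by $168,600 → 43 increments × $100 = $4,300 ≥ base, so the credit is $0.
Total: $5,280 + $1,687 + $0 = $6,967.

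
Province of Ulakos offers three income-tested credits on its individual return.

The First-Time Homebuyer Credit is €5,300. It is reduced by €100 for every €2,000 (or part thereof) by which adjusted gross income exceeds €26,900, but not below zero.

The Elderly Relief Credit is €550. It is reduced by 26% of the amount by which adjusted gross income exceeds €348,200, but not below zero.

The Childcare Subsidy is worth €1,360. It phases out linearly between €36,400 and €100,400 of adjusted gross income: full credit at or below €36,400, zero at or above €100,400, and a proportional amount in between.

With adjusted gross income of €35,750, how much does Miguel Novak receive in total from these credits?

First-Time Homebuyer Credit: income exceeds €26,900 by €8,850, which is 5 full-or-partial €2,000 increments; reduction = 5 × €100 = €500, leaving €4,800.
Elderly Relief Credit: €35,750 is at or below the €348,200 threshold, so the full €550 applies.
Childcare Subsidy: €35,750 is at or below the €36,400 threshold, so the full €1,360 applies.
Total: €4,800 + €550 + €1,360 = €6,710.

€6,710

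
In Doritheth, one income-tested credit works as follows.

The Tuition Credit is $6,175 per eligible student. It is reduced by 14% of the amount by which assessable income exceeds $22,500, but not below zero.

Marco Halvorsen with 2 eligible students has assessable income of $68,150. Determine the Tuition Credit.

$5,959

Tuition Credit: base = 2 × $6,175 = $12,350. 14% of the $45,650 excess over $22,500 is $6,391; credit = $12,350 − $6,391 = $5,959.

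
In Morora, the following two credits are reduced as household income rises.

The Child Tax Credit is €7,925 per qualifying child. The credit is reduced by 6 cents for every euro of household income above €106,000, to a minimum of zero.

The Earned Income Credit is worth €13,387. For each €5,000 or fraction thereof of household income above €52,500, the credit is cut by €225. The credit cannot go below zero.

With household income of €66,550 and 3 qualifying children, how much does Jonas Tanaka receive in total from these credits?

Child Tax Credit: base = 3 × €7,925 = €23,775. €66,550 is at or below the €106,000 threshold, so the full €23,775 applies.
Earned Income Credit: income exceeds €52,500 by €14,050, which is 3 full-or-partial €5,000 increments; reduction = 3 × €225 = €675, leaving €12,712.
Total: €23,775 + €12,712 = €36,487.

€36,487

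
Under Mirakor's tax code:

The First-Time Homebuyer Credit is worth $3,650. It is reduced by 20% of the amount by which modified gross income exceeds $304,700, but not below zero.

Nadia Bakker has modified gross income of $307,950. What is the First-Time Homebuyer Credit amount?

$3,000

First-Time Homebuyer Credit: 20% of the $3,250 excess over $304,700 is $650; credit = $3,650 − $650 = $3,000.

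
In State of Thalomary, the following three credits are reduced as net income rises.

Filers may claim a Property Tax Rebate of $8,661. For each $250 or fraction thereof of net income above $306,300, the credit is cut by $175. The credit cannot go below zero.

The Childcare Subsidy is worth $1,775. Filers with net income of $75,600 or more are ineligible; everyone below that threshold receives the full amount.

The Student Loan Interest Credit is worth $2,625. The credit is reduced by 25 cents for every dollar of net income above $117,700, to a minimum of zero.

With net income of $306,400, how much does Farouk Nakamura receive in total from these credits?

$8,486

Property Tax Rebate: income exceeds $306,300 by $100, which is 1 full-or-partial $250 increment; reduction = 1 × $175 = $175, leaving $8,486.
Childcare Subsidy: $306,400 meets or exceeds the $75,600 cutoff, so the credit is $0.
Student Loan Interest Credit: 25% of the $188,700 excess over $117,700 is $47,175 ≥ base, so the credit is $0.
Total: $8,486 + $0 + $0 = $8,486.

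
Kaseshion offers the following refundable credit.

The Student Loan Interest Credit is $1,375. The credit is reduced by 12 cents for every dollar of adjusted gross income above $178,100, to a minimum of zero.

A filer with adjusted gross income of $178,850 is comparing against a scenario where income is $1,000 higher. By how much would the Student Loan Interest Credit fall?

$120

At $178,850 — 12% of the $750 excess over $178,100 is $90; credit = $1,375 − $90 = $1,285.
At $179,850 — 12% of the $1,750 excess over $178,100 is $210; credit = $1,375 − $210 = $1,165.
Lost: $1,285 − $1,165 = $120.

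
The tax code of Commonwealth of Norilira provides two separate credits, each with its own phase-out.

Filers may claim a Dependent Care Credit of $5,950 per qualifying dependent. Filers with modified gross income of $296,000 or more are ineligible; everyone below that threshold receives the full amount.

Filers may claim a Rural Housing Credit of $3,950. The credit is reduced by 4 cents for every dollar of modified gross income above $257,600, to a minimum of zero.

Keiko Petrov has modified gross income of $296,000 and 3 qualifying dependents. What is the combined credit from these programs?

Dependent Care Credit: base = 3 × $5,950 = $17,850. $296,000 meets or exceeds the $296,000 cutoff, so the credit is $0.
Rural Housing Credit: 4% of the $38,400 excess over $257,600 is $1,536; credit = $3,950 − $1,536 = $2,414.
Total: $0 + $2,414 = $2,414.

$2,414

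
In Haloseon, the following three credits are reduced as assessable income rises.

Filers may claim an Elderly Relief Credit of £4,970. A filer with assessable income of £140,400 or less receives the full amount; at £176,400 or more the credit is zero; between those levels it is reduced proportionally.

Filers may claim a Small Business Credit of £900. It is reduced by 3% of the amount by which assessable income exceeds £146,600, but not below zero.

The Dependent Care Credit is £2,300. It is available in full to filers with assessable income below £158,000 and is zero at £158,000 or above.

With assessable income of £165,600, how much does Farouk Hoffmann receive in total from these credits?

Elderly Relief Credit: £165,600 is £25,200 into a £36,000 phase-out range, leaving 10,800/36,000 of the credit: £4,970 × 10,800/36,000 = £1,491.
Small Business Credit: 3% of the £19,000 excess over £146,600 is £570; credit = £900 − £570 = £330.
Dependent Care Credit: £165,600 meets or exceeds the £158,000 cutoff, so the credit is £0.
Total: £1,491 + £330 + £0 = £1,821.

£1,821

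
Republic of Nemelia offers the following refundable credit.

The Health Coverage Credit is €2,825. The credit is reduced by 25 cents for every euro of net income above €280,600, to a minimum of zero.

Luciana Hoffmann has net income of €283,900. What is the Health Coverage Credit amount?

Health Coverage Credit: 25% of the €3,300 excess over €280,600 is €825; credit = €2,825 − €825 = €2,000.

€2,000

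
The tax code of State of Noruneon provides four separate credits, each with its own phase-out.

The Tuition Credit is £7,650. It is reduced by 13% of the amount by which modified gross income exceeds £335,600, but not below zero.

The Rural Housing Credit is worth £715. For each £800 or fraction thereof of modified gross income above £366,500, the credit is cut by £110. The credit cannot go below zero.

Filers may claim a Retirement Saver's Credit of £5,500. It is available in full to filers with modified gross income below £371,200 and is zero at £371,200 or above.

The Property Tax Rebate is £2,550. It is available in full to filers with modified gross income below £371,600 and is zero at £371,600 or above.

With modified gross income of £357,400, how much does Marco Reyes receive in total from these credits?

£13,581

Tuition Credit: 13% of the £21,800 excess over £335,600 is £2,834; credit = £7,650 − £2,834 = £4,816.
Rural Housing Credit: £357,400 is at or below the £366,500 threshold, so the full £715 applies.
Retirement Saver's Credit: £357,400 is below the £371,200 cutoff, so the full £5,500 applies.
Property Tax Rebate: £357,400 is below the £371,600 cutoff, so the full £2,550 applies.
Total: £4,816 + £715 + £5,500 + £2,550 = £13,581.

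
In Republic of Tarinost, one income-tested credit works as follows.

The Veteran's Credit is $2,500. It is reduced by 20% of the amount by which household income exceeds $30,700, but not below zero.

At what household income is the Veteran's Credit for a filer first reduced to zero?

$43,200

The credit falls by 20% of each dollar above $30,700, so it reaches zero when the excess is $2,500 / 20% = $12,500: income = $30,700 + $12,500 = $43,200.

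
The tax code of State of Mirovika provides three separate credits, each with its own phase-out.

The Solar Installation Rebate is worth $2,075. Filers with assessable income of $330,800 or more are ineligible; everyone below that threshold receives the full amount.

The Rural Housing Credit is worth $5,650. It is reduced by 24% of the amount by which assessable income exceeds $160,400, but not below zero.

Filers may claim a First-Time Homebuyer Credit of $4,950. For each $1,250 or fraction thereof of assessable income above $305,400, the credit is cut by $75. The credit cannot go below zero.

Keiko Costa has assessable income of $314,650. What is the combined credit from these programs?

Solar Installation Rebate: $314,650 is below the $330,800 cutoff, so the full $2,075 applies.
Rural Housing Credit: 24% of the $154,250 excess over $160,400 is $37,020 ≥ base, so the credit is $0.
First-Time Homebuyer Credit: income exceeds $305,400 by $9,250, which is 8 full-or-partial $1,250 increments; reduction = 8 × $75 = $600, leaving $4,350.
Total: $2,075 + $0 + $4,350 = $6,425.

$6,425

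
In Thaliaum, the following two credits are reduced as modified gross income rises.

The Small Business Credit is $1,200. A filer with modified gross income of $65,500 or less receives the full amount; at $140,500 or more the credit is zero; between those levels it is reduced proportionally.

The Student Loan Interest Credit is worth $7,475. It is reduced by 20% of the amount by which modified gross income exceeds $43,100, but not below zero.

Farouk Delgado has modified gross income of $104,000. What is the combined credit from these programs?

$584

Small Business Credit: $104,000 is $38,500 into a $75,000 phase-out range, leaving 36,500/75,000 of the credit: $1,200 × 36,500/75,000 = $584.
Student Loan Interest Credit: 20% of the $60,900 excess over $43,100 is $12,180 ≥ base, so the credit is $0.
Total: $584 + $0 = $584.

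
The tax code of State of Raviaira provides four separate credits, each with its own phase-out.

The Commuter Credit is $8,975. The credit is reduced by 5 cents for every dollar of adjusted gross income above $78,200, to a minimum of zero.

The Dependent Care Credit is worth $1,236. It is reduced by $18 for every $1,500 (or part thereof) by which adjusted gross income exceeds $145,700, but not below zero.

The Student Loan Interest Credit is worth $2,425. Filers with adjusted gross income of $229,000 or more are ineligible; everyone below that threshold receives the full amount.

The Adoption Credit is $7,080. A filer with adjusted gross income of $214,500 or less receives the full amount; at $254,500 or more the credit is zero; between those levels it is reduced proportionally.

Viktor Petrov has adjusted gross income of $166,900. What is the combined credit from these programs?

$15,011

Commuter Credit: 5% of the $88,700 excess over $78,200 is $4,435; credit = $8,975 − $4,435 = $4,540.
Dependent Care Credit: income exceeds $145,700 by $21,200, which is 15 full-or-partial $1,500 increments; reduction = 15 × $18 = $270, leaving $966.
Student Loan Interest Credit: $166,900 is below the $229,000 cutoff, so the full $2,425 applies.
Adoption Credit: $166,900 is at or below the $214,500 threshold, so the full $7,080 applies.
Total: $4,540 + $966 + $2,425 + $7,080 = $15,011.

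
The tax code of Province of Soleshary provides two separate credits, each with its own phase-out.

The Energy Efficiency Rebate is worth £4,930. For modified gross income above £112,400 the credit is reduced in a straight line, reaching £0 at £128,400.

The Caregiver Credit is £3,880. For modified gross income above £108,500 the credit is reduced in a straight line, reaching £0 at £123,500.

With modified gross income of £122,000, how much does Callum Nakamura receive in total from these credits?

Energy Efficiency Rebate: £122,000 is £9,600 into a £16,000 phase-out range, leaving 6,400/16,000 of the credit: £4,930 × 6,400/16,000 = £1,972.
Caregiver Credit: £122,000 is £13,500 into a £15,000 phase-out range, leaving 1,500/15,000 of the credit: £3,880 × 1,500/15,000 = £388.
Total: £1,972 + £388 = £2,360.

£2,360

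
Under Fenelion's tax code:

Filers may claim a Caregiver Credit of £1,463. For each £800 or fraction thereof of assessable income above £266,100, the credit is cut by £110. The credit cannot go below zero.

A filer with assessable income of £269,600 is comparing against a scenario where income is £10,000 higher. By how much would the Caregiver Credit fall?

At £269,600 — income exceeds £266,100 by £3,500, which is 5 full-or-partial £800 increments; reduction = 5 × £110 = £550, leaving £913.
At £279,600 — income exceeds £266,100 by £13,500 → 17 increments × £110 = £1,870 ≥ base, so the credit is £0.
Lost: £913 − £0 = £913.

£913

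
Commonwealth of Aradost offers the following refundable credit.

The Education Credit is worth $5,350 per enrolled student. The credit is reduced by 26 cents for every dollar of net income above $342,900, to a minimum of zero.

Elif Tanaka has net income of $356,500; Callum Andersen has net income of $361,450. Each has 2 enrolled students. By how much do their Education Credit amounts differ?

Elif ($356,500): Education Credit: base = 2 × $5,350 = $10,700. 26% of the $13,600 excess over $342,900 is $3,536; credit = $10,700 − $3,536 = $7,164.
Callum ($361,450): Education Credit: base = 2 × $5,350 = $10,700. 26% of the $18,550 excess over $342,900 is $4,823; credit = $10,700 − $4,823 = $5,877.
Difference: |$7,164 − $5,877| = $1,287.

$1,287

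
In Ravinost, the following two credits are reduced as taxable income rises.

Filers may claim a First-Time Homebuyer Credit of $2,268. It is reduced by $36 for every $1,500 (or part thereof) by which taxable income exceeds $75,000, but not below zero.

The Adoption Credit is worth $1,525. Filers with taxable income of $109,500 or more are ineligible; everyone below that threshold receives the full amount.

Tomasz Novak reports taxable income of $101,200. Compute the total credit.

First-Time Homebuyer Credit: income exceeds $75,000 by $26,200, which is 18 full-or-partial $1,500 increments; reduction = 18 × $36 = $648, leaving $1,620.
Adoption Credit: $101,200 is below the $109,500 cutoff, so the full $1,525 applies.
Total: $1,620 + $1,525 = $3,145.

$3,145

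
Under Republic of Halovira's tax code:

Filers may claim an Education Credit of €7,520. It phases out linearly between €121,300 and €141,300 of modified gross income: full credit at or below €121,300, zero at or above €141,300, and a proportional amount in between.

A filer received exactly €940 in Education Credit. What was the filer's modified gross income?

€940 is 940/7,520 of the full €7,520, so 6,580/7,520 of the €20,000 range has been used: income = €121,300 + €20,000 × 6,580/7,520 = €138,800.

€138,800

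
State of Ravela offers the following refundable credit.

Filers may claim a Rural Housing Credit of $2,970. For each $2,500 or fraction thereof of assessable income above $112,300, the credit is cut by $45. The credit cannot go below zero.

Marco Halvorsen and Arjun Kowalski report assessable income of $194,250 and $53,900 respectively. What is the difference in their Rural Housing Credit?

Marco ($194,250): Rural Housing Credit: income exceeds $112,300 by $81,950, which is 33 full-or-partial $2,500 increments; reduction = 33 × $45 = $1,485, leaving $1,485.
Arjun ($53,900): Rural Housing Credit: $53,900 is at or below the $112,300 threshold, so the full $2,970 applies.
Difference: |$1,485 − $2,970| = $1,485.

$1,485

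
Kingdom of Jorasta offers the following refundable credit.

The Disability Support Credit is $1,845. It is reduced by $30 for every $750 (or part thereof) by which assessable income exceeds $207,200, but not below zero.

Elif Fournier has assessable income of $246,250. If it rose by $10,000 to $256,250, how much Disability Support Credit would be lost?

At $246,250 — income exceeds $207,200 by $39,050, which is 53 full-or-partial $750 increments; reduction = 53 × $30 = $1,590, leaving $255.
At $256,250 — income exceeds $207,200 by $49,050 → 66 increments × $30 = $1,980 ≥ base, so the credit is $0.
Lost: $255 − $0 = $255.

$255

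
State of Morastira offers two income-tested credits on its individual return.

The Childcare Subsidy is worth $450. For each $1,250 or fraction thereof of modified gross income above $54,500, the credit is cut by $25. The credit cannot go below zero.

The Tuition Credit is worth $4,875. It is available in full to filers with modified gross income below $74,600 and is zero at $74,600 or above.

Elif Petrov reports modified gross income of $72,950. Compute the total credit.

$4,950

Childcare Subsidy: income exceeds $54,500 by $18,450, which is 15 full-or-partial $1,250 increments; reduction = 15 × $25 = $375, leaving $75.
Tuition Credit: $72,950 is below the $74,600 cutoff, so the full $4,875 applies.
Total: $75 + $4,875 = $4,950.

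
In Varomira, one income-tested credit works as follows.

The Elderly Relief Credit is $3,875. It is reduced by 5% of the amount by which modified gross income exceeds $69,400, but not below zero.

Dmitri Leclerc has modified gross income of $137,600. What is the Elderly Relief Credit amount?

$465

Elderly Relief Credit: 5% of the $68,200 excess over $69,400 is $3,410; credit = $3,875 − $3,410 = $465.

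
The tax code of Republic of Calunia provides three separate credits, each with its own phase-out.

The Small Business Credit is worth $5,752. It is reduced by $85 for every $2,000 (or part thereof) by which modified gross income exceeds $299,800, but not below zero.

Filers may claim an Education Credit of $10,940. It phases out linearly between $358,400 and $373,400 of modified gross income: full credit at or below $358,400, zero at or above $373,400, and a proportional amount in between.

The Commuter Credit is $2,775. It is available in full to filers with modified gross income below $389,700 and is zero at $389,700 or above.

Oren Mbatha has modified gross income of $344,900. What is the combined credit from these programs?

Small Business Credit: income exceeds $299,800 by $45,100, which is 23 full-or-partial $2,000 increments; reduction = 23 × $85 = $1,955, leaving $3,797.
Education Credit: $344,900 is at or below the $358,400 threshold, so the full $10,940 applies.
Commuter Credit: $344,900 is below the $389,700 cutoff, so the full $2,775 applies.
Total: $3,797 + $10,940 + $2,775 = $17,512.

$17,512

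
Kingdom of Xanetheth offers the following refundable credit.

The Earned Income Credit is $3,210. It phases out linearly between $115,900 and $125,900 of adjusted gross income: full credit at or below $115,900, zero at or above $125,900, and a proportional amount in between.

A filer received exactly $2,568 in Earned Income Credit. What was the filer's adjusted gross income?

$2,568 is 2,568/3,210 of the full $3,210, so 642/3,210 of the $10,000 range has been used: income = $115,900 + $10,000 × 642/3,210 = $117,900.

$117,900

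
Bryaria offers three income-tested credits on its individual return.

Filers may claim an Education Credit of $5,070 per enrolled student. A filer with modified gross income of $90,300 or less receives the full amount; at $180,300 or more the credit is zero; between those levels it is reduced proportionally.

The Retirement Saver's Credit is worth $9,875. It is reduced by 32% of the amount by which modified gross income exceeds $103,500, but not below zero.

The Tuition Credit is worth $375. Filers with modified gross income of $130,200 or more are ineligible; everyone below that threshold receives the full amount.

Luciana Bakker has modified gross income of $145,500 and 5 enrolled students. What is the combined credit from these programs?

Education Credit: base = 5 × $5,070 = $25,350. $145,500 is $55,200 into a $90,000 phase-out range, leaving 34,800/90,000 of the credit: $25,350 × 34,800/90,000 = $9,802.
Retirement Saver's Credit: 32% of the $42,000 excess over $103,500 is $13,440 ≥ base, so the credit is $0.
Tuition Credit: $145,500 meets or exceeds the $130,200 cutoff, so the credit is $0.
Total: $9,802 + $0 + $0 = $9,802.

$9,802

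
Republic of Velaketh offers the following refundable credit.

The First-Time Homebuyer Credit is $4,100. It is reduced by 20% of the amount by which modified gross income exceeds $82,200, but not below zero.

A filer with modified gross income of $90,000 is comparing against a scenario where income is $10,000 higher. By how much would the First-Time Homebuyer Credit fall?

$2,000

At $90,000 — 20% of the $7,800 excess over $82,200 is $1,560; credit = $4,100 − $1,560 = $2,540.
At $100,000 — 20% of the $17,800 excess over $82,200 is $3,560; credit = $4,100 − $3,560 = $540.
Lost: $2,540 − $540 = $2,000.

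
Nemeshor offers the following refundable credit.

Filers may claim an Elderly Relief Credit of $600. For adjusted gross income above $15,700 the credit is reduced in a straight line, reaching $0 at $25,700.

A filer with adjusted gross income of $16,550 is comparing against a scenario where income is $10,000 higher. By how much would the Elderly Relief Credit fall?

$549

At $16,550 — $16,550 is $850 into a $10,000 phase-out range, leaving 9,150/10,000 of the credit: $600 × 9,150/10,000 = $549.
At $26,550 — $26,550 is at or above $25,700, so the credit is $0.
Lost: $549 − $0 = $549.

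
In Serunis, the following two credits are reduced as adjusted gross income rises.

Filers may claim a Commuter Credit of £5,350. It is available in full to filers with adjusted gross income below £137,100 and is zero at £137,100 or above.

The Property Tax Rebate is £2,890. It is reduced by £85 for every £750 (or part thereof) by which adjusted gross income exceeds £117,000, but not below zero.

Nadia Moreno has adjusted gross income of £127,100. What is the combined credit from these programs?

£7,050

Commuter Credit: £127,100 is below the £137,100 cutoff, so the full £5,350 applies.
Property Tax Rebate: income exceeds £117,000 by £10,100, which is 14 full-or-partial £750 increments; reduction = 14 × £85 = £1,190, leaving £1,700.
Total: £5,350 + £1,700 = £7,050.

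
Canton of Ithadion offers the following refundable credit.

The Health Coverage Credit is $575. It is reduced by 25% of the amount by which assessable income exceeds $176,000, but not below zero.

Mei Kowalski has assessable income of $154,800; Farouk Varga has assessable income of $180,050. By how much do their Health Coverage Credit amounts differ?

$575

Mei ($154,800): Health Coverage Credit: $154,800 is at or below the $176,000 threshold, so the full $575 applies.
Farouk ($180,050): Health Coverage Credit: 25% of the $4,050 excess over $176,000 is $1,012.50 ≥ base, so the credit is $0.
Difference: |$575 − $0| = $575.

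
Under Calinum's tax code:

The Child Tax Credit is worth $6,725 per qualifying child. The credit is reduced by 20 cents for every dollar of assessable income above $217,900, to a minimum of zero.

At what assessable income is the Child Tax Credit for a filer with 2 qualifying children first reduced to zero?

Full credit = 2 × $6,725 = $13,450.
The credit falls by 20% of each dollar above $217,900, so it reaches zero when the excess is $13,450 / 20% = $67,250: income = $217,900 + $67,250 = $285,150.

$285,150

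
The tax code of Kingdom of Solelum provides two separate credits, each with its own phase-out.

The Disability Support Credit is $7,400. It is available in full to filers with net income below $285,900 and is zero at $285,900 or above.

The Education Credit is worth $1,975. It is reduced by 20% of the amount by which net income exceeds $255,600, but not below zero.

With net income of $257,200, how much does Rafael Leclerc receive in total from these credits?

$9,055

Disability Support Credit: $257,200 is below the $285,900 cutoff, so the full $7,400 applies.
Education Credit: 20% of the $1,600 excess over $255,600 is $320; credit = $1,975 − $320 = $1,655.
Total: $7,400 + $1,655 = $9,055.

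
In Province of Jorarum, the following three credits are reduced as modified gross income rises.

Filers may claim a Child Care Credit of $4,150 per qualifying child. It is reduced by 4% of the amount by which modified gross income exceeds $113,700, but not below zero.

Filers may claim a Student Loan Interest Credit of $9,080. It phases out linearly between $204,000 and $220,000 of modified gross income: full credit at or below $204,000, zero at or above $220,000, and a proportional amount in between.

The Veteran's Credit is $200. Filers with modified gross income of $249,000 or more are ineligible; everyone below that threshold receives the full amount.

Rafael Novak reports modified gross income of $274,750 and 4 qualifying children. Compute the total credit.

$10,158

Child Care Credit: base = 4 × $4,150 = $16,600. 4% of the $161,050 excess over $113,700 is $6,442; credit = $16,600 − $6,442 = $10,158.
Student Loan Interest Credit: $274,750 is at or above $220,000, so the credit is $0.
Veteran's Credit: $274,750 meets or exceeds the $249,000 cutoff, so the credit is $0.
Total: $10,158 + $0 + $0 = $10,158.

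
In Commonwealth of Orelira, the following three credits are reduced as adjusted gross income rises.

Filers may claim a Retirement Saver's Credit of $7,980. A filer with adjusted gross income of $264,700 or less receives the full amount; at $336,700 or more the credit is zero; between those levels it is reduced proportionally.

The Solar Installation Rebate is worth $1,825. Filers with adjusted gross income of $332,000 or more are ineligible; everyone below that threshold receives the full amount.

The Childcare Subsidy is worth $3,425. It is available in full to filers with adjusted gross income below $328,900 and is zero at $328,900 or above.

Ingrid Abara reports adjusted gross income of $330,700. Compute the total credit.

$2,490

Retirement Saver's Credit: $330,700 is $66,000 into a $72,000 phase-out range, leaving 6,000/72,000 of the credit: $7,980 × 6,000/72,000 = $665.
Solar Installation Rebate: $330,700 is below the $332,000 cutoff, so the full $1,825 applies.
Childcare Subsidy: $330,700 meets or exceeds the $328,900 cutoff, so the credit is $0.
Total: $665 + $1,825 + $0 = $2,490.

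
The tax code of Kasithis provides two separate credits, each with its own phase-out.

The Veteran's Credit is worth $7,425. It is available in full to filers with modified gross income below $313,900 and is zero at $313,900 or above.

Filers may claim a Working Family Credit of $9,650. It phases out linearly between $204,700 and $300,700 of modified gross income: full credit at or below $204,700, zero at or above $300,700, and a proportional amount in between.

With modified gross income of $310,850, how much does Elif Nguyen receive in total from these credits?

$7,425

Veteran's Credit: $310,850 is below the $313,900 cutoff, so the full $7,425 applies.
Working Family Credit: $310,850 is at or above $300,700, so the credit is $0.
Total: $7,425 + $0 = $7,425.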